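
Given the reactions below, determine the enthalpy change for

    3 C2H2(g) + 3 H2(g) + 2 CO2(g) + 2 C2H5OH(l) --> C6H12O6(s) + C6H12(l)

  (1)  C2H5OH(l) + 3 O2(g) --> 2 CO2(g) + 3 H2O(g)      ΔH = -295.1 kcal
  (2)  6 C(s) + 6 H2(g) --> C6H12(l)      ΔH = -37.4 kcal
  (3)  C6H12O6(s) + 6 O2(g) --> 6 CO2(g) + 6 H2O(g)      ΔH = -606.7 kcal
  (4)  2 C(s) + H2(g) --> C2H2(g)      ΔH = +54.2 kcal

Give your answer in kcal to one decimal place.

(1) × 2: (2)·(-295.1) = -590.2 kcal
(2) as written: -37.4 kcal
(3) reversed: +606.7 kcal
(4) reversed and × 3: (-3)·(+54.2) = -162.6 kcal
ΔH = (-590.2) + (-37.4) + (+606.7) + (-162.6) = -183.5 kcal

ΔH = -183.5 kcal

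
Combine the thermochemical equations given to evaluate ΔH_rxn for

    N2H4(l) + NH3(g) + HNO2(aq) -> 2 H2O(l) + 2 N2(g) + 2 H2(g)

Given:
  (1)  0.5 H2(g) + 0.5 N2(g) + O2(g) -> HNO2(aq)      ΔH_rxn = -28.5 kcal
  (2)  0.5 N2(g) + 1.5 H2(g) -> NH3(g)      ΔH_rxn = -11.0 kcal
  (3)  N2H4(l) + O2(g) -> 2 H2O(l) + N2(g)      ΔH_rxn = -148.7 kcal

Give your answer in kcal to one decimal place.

(1) reversed: +28.5 kcal
(2) reversed: +11.0 kcal
(3) as written: -148.7 kcal
By Hess's law, ΔH_rxn = (+28.5) + (+11.0) + (-148.7) = -109.2 kcal

ΔH_rxn = -109.2 kcal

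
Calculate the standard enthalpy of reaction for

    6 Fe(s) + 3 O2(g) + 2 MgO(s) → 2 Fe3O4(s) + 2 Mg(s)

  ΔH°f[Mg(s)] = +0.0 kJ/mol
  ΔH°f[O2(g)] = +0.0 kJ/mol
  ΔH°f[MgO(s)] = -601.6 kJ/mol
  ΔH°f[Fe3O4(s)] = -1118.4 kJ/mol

ΔHrxn = -1033.6 kJ/mol

Products: 2·(-1118.4) + 2·(+0.0) = -2236.8
Reactants: 6·(+0.0) + 3·(+0.0) + 2·(-601.6) = -1203.2
ΔHrxn = (-2236.8) − (-1203.2) = -1033.6 kJ/mol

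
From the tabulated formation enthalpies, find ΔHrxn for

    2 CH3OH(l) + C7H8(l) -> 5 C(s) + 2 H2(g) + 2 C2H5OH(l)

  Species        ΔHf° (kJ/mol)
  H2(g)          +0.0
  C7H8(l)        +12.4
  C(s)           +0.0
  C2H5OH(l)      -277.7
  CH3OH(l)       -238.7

Products: 5·(+0.0) + 2·(+0.0) + 2·(-277.7) = -555.4
Reactants: 2·(-238.7) + 1·(+12.4) = -465.0
ΔHrxn = (-555.4) − (-465.0) = -90.4 kJ/mol

ΔHrxn = -90.4 kJ/mol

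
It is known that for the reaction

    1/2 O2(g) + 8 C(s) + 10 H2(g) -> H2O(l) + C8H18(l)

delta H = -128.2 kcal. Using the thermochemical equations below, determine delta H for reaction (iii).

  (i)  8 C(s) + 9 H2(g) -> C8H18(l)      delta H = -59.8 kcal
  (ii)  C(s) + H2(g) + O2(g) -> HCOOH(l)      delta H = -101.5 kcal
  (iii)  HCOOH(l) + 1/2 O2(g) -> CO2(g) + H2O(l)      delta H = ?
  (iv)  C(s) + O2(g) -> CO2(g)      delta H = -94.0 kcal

(i) as written: -59.8 kcal
(ii) as written: -101.5 kcal
(iii) as written: contributes x
(iv) reversed: +94.0 kcal
-128.2 = (-59.8) + (-101.5) + (+94.0) + x
x = (-128.2 − (-67.3)) / (1) = -60.9 kcal

delta H = -60.9 kcal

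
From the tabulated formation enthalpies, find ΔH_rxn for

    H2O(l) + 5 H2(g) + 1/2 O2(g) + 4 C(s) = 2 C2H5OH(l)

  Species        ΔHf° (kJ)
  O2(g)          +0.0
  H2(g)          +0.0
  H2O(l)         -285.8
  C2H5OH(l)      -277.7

ΔH_rxn = -269.6 kJ

Products: 2·(-277.7) = -555.4
Reactants: 1·(-285.8) + 5·(+0.0) + 1/2·(+0.0) + 4·(+0.0) = -285.8
ΔH_rxn = (-555.4) − (-285.8) = -269.6 kJ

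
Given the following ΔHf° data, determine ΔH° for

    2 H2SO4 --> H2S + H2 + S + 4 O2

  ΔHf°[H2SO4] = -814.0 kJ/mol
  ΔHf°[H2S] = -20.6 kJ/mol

Products: 1·(-20.6) + 1·(+0.0) + 1·(+0.0) + 4·(+0.0) = -20.6
Reactants: 2·(-814.0) = -1628.0
ΔH° = (-20.6) − (-1628.0) = 1607.4 kJ/mol

ΔH° = 1607.4 kJ/mol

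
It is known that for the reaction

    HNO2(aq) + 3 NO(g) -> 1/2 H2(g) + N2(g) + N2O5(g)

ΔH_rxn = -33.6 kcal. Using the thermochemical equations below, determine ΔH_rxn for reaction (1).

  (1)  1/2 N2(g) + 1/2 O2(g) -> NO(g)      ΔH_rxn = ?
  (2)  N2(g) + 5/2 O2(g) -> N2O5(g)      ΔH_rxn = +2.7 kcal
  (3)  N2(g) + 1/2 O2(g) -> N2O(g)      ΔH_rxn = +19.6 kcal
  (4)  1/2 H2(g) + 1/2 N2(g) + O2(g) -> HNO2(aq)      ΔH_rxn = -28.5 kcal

ΔH_rxn = 21.6 kcal

(1) reversed and × 3: contributes −3·x
(2) as written: +2.7 kcal
(3): not needed.
(4) reversed: +28.5 kcal
-33.6 = (+2.7) + (+28.5) − 3·x
x = (-33.6 − (+31.2)) / (-3) = 21.6 kcal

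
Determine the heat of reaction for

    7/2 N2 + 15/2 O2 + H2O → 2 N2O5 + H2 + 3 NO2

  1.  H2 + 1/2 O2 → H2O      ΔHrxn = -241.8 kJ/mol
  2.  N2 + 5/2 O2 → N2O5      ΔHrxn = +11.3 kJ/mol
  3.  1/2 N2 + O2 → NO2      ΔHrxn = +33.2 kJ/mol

eq. 1 reversed (reverse to put H2O on the reactant side): +241.8 kJ/mol
eq. 2 × 2 (scale by 2 for the 2 N2O5): (2)·(+11.3) = +22.6 kJ/mol
eq. 3 × 3 (scale by 3 for the 3 NO2): (3)·(+33.2) = +99.6 kJ/mol
Since enthalpy is a state function, ΔHrxn = (-1)·(-241.8) + (2)·(+11.3) + (3)·(+33.2) = 364.0 kJ/mol

ΔHrxn = 364.0 kJ/mol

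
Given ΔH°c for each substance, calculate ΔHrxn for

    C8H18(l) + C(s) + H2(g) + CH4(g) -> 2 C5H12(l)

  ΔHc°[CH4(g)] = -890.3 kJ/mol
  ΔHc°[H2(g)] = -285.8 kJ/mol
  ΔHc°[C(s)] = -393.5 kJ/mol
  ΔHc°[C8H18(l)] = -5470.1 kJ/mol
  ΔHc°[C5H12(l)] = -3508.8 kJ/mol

ΔHrxn = -22.1 kJ/mol

Using ΔH = Σ nΔHc°(reactants) − Σ nΔHc°(products):
= [1·(-5470.1) + 1·(-393.5) + 1·(-285.8) + 1·(-890.3)] − [2·(-3508.8)]
= -22.1 kJ/mol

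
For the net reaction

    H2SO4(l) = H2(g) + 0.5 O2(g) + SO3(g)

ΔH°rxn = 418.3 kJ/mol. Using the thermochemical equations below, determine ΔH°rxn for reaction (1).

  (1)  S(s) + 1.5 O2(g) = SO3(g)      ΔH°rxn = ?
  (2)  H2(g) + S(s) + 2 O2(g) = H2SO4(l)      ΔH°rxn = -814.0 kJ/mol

ΔH°rxn = -395.7 kJ/mol

(1) as written (SO3(g) already on the product side): contributes x
(2) reversed (H2SO4(l) must end up as a reactant): +814.0 kJ/mol
+418.3 = (+814.0) + x
x = (+418.3 − (+814.0)) / (1) = -395.7 kJ/mol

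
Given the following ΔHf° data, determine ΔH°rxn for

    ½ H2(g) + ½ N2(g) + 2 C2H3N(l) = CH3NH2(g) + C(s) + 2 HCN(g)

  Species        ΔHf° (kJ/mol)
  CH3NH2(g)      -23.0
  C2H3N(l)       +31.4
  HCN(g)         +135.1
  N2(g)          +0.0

ΔH°rxn = 184.4 kJ/mol

Products: 1·(-23.0) + 1·(+0.0) + 2·(+135.1) = +247.2
Reactants: 1/2·(+0.0) + 1/2·(+0.0) + 2·(+31.4) = +62.8
ΔH°rxn = (+247.2) − (+62.8) = 184.4 kJ/mol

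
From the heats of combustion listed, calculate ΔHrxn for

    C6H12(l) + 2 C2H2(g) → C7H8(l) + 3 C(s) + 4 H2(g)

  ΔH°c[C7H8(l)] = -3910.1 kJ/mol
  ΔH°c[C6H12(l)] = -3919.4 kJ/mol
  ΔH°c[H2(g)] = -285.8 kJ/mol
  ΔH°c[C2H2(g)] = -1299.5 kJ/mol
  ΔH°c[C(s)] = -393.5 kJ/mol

ΔHrxn = -284.6 kJ/mol

Using ΔH = Σ nΔHc°(reactants) − Σ nΔHc°(products):
= [1·(-3919.4) + 2·(-1299.5)] − [1·(-3910.1) + 3·(-393.5) + 4·(-285.8)]
= -284.6 kJ/mol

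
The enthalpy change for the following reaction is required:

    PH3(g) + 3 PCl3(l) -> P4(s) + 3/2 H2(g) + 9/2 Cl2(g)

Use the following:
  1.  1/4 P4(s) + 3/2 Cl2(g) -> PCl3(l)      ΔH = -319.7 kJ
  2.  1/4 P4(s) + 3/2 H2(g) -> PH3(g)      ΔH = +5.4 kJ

eq. 1 reversed and × 3: (-3)·(-319.7) = +959.1 kJ
eq. 2 reversed: -5.4 kJ
Combining the equations, ΔH = (-3)·(-319.7) + (-1)·(+5.4) = 953.7 kJ

ΔH = 953.7 kJ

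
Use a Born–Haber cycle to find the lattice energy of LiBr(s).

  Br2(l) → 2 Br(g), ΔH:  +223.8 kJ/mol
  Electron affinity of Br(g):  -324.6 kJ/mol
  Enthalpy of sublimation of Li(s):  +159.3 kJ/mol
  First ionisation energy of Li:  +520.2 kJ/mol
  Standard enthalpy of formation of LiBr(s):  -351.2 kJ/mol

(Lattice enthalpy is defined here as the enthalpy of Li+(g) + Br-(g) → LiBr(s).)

ΔHf° = 1·ΔHsub + 1·(ΣIE) + 1/2·D(Br2) + 1·EA + U
-351.2 = 1·(+159.3) + 1·(+520.2) + 1/2·(+223.8) + 1·(-324.6) + U
U = -351.2 − (+466.8) = -818.0 kJ/mol

U = -818.0 kJ/mol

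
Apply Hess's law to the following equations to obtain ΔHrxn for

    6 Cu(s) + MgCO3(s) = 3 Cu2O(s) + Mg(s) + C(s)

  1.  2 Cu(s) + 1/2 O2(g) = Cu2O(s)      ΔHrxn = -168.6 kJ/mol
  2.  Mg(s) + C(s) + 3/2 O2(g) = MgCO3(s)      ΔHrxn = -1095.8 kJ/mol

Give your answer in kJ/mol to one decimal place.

eq. 1 × 3 (scale by 3 for the 3 Cu2O(s)): (3)·(-168.6) = -505.8 kJ/mol
eq. 2 reversed (reverse to put MgCO3(s) on the reactant side): +1095.8 kJ/mol
ΔHrxn = (3)·(-168.6) + (-1)·(-1095.8) = 590.0 kJ/mol

ΔHrxn = 590.0 kJ/mol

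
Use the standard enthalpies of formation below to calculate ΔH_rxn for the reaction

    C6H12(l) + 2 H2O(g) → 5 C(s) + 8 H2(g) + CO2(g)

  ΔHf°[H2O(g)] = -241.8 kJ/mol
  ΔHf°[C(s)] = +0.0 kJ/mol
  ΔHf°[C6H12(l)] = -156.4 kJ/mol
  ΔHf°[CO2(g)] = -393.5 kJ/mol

ΔH_rxn = 246.5 kJ/mol

ΔH°rxn = Σ nΔHf°(products) − Σ nΔHf°(reactants).
Products: 5·(+0.0) + 8·(+0.0) + 1·(-393.5) = -393.5
Reactants: 1·(-156.4) + 2·(-241.8) = -640.0
ΔH_rxn = (-393.5) − (-640.0) = 246.5 kJ/mol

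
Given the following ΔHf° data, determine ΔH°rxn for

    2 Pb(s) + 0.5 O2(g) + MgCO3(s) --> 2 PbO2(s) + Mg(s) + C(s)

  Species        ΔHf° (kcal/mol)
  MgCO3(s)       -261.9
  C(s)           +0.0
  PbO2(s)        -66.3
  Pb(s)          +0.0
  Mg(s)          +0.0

ΔH°rxn = Σ nΔHf°(products) − Σ nΔHf°(reactants).
Products: 2·(-66.3) + 1·(+0.0) + 1·(+0.0) = -132.6
Reactants: 2·(+0.0) + 1/2·(+0.0) + 1·(-261.9) = -261.9
ΔH°rxn = (-132.6) − (-261.9) = 129.3 kcal/mol

ΔH°rxn = 129.3 kcal/mol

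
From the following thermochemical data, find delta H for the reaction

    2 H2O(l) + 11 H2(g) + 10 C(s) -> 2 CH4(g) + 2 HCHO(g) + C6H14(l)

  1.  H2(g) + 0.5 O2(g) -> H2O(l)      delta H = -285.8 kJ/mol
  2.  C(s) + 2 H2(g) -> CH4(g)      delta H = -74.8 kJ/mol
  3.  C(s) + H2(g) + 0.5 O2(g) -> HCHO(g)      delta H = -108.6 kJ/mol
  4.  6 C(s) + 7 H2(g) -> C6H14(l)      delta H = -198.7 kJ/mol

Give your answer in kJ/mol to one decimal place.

eq. 1 reversed and × 2: (-2)·(-285.8) = +571.6 kJ/mol
eq. 2 × 2: (2)·(-74.8) = -149.6 kJ/mol
eq. 3 × 2: (2)·(-108.6) = -217.2 kJ/mol
eq. 4 as written: -198.7 kJ/mol
delta H = (+571.6) + (-149.6) + (-217.2) + (-198.7) = 6.1 kJ/mol

delta H = 6.1 kJ/mol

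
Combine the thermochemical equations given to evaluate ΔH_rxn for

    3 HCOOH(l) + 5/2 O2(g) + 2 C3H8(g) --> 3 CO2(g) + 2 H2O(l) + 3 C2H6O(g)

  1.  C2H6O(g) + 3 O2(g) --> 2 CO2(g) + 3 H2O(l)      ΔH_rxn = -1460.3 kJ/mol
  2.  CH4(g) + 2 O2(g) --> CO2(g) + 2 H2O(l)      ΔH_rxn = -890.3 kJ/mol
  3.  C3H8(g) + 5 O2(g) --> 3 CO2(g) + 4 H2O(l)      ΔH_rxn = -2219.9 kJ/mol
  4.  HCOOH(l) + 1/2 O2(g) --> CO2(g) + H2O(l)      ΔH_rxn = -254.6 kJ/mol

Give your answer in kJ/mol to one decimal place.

eq. 1 reversed and × 3 (C2H6O(g) must end up as a product; scale by 3 for the 3 C2H6O(g)): (-3)·(-1460.3) = +4380.9 kJ/mol
eq. 2: not needed (CH4(g) appears nowhere else).
eq. 3 × 2 (×2 to match 2 C3H8(g) in the target): (2)·(-2219.9) = -4439.8 kJ/mol
eq. 4 × 3 (×3 to match 3 HCOOH(l) in the target): (3)·(-254.6) = -763.8 kJ/mol
Since enthalpy is a state function, ΔH_rxn = (+4380.9) + (-4439.8) + (-763.8) = -822.7 kJ/mol

ΔH_rxn = -822.7 kJ/mol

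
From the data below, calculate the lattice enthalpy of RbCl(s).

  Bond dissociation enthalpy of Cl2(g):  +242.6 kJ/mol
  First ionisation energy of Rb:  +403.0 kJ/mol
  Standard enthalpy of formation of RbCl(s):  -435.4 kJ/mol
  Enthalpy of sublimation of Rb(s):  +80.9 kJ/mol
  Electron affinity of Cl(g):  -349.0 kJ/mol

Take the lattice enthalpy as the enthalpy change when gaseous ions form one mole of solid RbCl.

U = -691.6 kJ/mol

ΔHf° = 1·ΔHsub + 1·(ΣIE) + 1/2·D(Cl2) + 1·EA + U
-435.4 = 1·(+80.9) + 1·(+403.0) + 1/2·(+242.6) + 1·(-349.0) + U
U = -435.4 − (+256.2) = -691.6 kJ/mol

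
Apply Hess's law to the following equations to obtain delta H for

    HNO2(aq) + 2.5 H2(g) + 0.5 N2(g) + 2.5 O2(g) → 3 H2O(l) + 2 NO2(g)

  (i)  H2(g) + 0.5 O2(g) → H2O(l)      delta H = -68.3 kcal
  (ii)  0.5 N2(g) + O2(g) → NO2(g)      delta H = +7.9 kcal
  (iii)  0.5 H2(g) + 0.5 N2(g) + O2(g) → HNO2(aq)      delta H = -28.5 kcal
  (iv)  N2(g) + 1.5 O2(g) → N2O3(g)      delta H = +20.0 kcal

delta H = -160.6 kcal

(i) × 3 (scale by 3 for the 3 H2O(l)): (3)·(-68.3) = -204.9 kcal
(ii) × 2 (scale by 2 for the 2 NO2(g)): (2)·(+7.9) = +15.8 kcal
(iii) reversed (HNO2(aq) must end up as a reactant): +28.5 kcal
(iv): not needed (N2O3(g) appears nowhere else).
Combining the equations, delta H = (3)·(-68.3) + (2)·(+7.9) + (-1)·(-28.5) = -160.6 kcal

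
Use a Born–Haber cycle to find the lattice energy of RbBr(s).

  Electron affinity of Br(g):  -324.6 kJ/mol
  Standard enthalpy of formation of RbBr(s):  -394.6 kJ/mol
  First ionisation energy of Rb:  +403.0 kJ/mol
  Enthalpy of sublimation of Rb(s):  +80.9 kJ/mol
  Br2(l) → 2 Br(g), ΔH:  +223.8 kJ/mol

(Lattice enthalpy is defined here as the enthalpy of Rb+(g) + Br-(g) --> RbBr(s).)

U = -665.8 kJ/mol

ΔHf° = 1·ΔHsub + 1·(ΣIE) + 1/2·D(Br2) + 1·EA + U
-394.6 = 1·(+80.9) + 1·(+403.0) + 1/2·(+223.8) + 1·(-324.6) + U
U = -394.6 − (+271.2) = -665.8 kJ/mol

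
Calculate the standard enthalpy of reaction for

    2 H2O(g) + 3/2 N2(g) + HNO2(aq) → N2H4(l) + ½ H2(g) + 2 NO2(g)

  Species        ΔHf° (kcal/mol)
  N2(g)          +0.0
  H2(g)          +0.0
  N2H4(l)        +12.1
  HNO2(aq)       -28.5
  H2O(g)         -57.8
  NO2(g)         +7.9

Products: 1·(+12.1) + 1/2·(+0.0) + 2·(+7.9) = +27.9
Reactants: 2·(-57.8) + 3/2·(+0.0) + 1·(-28.5) = -144.1
ΔHrxn = (+27.9) − (-144.1) = 172.0 kcal/mol

ΔHrxn = 172.0 kcal/mol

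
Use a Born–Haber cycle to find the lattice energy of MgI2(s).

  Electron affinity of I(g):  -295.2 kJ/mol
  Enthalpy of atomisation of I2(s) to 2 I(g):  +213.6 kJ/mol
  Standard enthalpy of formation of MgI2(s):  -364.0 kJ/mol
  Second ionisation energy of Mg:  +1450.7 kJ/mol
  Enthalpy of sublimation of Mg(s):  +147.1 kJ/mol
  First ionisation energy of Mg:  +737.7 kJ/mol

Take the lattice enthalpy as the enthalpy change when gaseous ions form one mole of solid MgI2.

ΔHf° = 1·ΔHsub + 1·(ΣIE) + 1·D(I2) + 2·EA + U
-364.0 = 1·(+147.1) + 1·(+2188.4) + 1·(+213.6) + 2·(-295.2) + U
U = -364.0 − (+1958.7) = -2322.7 kJ/mol

U = -2322.7 kJ/mol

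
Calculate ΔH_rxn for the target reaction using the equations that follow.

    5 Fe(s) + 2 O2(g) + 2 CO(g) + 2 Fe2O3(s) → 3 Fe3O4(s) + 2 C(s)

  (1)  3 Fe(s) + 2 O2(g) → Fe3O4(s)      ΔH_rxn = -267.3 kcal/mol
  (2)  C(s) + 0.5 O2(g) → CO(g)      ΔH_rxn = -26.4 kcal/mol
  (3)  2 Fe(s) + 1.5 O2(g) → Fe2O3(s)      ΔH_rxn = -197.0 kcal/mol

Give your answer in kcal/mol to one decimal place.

(1) × 3: (3)·(-267.3) = -801.9 kcal/mol
(2) reversed and × 2: (-2)·(-26.4) = +52.8 kcal/mol
(3) reversed and × 2: (-2)·(-197.0) = +394.0 kcal/mol
By Hess's law, ΔH_rxn = (-801.9) + (+52.8) + (+394.0) = -355.1 kcal/mol

ΔH_rxn = -355.1 kcal/mol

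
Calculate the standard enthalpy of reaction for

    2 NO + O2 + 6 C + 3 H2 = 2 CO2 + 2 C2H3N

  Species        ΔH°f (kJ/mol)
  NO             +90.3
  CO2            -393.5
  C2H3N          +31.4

ΔH°rxn = -904.8 kJ/mol

Products: 2·(-393.5) + 2·(+31.4) = -724.2
Reactants: 2·(+90.3) + 1·(+0.0) + 6·(+0.0) + 3·(+0.0) = +180.6
ΔH°rxn = (-724.2) − (+180.6) = -904.8 kJ/mol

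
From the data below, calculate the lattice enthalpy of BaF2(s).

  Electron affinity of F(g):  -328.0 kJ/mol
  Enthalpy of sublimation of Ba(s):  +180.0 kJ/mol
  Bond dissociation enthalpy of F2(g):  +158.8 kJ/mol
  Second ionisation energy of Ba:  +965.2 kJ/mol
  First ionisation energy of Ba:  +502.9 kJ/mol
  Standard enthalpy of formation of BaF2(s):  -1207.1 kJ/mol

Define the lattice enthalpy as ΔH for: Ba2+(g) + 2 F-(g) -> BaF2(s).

U = -2358.0 kJ/mol

ΔHf° = 1·ΔHsub + 1·(ΣIE) + 1·D(F2) + 2·EA + U
-1207.1 = 1·(+180.0) + 1·(+1468.1) + 1·(+158.8) + 2·(-328.0) + U
U = -1207.1 − (+1150.9) = -2358.0 kJ/mol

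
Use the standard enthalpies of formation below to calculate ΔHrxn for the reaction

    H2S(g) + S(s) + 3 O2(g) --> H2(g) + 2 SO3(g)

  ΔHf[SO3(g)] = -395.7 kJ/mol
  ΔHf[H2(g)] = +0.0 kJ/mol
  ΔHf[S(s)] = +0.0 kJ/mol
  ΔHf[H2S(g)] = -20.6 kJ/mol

Products: 1·(+0.0) + 2·(-395.7) = -791.4
Reactants: 1·(-20.6) + 1·(+0.0) + 3·(+0.0) = -20.6
ΔHrxn = (-791.4) − (-20.6) = -770.8 kJ/mol

ΔHrxn = -770.8 kJ/mol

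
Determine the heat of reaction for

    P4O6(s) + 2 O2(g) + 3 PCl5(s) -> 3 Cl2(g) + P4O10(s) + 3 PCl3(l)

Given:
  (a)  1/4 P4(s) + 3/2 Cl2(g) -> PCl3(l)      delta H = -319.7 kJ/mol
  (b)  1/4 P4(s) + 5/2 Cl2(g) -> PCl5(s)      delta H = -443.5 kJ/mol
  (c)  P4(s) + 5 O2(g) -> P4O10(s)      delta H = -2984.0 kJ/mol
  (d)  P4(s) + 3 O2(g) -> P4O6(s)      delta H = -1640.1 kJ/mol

(a) × 3 (scale by 3 for the 3 PCl3(l)): (3)·(-319.7) = -959.1 kJ/mol
(b) reversed and × 3 (reverse to put PCl5(s) on the reactant side; scale by 3 for the 3 PCl5(s)): (-3)·(-443.5) = +1330.5 kJ/mol
(c) as written (P4O10(s) already on the product side): -2984.0 kJ/mol
(d) reversed (reverse to put P4O6(s) on the reactant side): +1640.1 kJ/mol
Since enthalpy is a state function, delta H = (-959.1) + (+1330.5) + (-2984.0) + (+1640.1) = -972.5 kJ/mol

delta H = -972.5 kJ/mol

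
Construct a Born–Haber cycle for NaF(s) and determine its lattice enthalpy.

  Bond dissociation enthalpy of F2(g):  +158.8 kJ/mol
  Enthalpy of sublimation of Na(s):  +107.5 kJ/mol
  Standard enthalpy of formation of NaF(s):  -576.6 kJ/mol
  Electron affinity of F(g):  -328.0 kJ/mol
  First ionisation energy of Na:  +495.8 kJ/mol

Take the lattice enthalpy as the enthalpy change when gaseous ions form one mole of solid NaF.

U = -931.3 kJ/mol

ΔHf° = 1·ΔHsub + 1·(ΣIE) + 1/2·D(F2) + 1·EA + U
-576.6 = 1·(+107.5) + 1·(+495.8) + 1/2·(+158.8) + 1·(-328.0) + U
U = -576.6 − (+354.7) = -931.3 kJ/mol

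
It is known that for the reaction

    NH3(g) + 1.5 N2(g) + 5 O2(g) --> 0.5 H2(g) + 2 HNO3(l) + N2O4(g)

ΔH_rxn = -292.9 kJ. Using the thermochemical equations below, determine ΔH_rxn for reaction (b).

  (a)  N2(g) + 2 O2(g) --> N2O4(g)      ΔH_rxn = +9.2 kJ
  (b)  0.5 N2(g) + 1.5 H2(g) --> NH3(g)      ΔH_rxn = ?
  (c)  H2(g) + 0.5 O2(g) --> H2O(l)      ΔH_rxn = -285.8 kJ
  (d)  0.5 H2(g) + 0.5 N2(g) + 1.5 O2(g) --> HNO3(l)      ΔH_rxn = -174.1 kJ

ΔH_rxn = -46.1 kJ

(a) as written (N2O4(g) already on the product side): +9.2 kJ
(b) reversed (reverse to put NH3(g) on the reactant side): contributes −x
(c): not needed (H2O(l) appears nowhere else).
(d) × 2 (scale by 2 for the 2 HNO3(l)): (2)·(-174.1) = -348.2 kJ
-292.9 = (+9.2) + (-348.2) − x
x = (-292.9 − (-339.0)) / (-1) = -46.1 kJ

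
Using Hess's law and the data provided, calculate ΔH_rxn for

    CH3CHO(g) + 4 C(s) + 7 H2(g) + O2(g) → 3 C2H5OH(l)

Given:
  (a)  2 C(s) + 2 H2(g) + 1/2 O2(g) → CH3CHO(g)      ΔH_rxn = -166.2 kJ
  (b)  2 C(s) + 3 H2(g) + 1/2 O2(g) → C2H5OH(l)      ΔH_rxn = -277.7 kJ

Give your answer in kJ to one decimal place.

ΔH_rxn = -666.9 kJ

(a) reversed: +166.2 kJ
(b) × 3: (3)·(-277.7) = -833.1 kJ
By Hess's law, ΔH_rxn = (+166.2) + (-833.1) = -666.9 kJ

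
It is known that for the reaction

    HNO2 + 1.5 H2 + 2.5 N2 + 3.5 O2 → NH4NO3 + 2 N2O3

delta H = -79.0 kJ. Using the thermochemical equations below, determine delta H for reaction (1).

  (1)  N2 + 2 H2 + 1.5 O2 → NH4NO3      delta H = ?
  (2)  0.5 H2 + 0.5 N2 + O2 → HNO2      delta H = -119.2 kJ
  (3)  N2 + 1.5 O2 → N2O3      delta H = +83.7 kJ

(1) as written (NH4NO3 already on the product side): contributes x
(2) reversed (reverse to put HNO2 on the reactant side): +119.2 kJ
(3) × 2 (×2 to match 2 N2O3 in the target): (2)·(+83.7) = +167.4 kJ
-79.0 = (+119.2) + (+167.4) + x
x = (-79.0 − (+286.6)) / (1) = -365.6 kJ

delta H = -365.6 kJ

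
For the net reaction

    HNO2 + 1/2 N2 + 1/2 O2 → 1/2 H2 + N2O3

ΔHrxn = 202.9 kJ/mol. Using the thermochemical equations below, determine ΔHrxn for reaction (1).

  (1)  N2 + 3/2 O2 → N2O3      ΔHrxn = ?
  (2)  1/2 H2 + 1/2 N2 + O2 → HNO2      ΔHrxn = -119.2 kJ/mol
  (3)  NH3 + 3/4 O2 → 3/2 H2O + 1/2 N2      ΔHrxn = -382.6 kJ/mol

ΔHrxn = 83.7 kJ/mol

(1) as written (N2O3 already on the product side): contributes x
(2) reversed (HNO2 must end up as a reactant): +119.2 kJ/mol
(3): not needed (H2O appears nowhere else).
+202.9 = (+119.2) + x
x = (+202.9 − (+119.2)) / (1) = 83.7 kJ/mol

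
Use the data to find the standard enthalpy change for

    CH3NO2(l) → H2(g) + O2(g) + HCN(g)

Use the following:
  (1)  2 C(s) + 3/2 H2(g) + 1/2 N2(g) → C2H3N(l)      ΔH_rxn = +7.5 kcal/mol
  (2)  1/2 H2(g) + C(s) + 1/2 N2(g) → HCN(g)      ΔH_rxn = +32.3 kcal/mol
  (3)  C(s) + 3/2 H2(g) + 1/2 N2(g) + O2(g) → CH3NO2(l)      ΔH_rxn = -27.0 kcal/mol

(1): not needed.
(2) as written: +32.3 kcal/mol
(3) reversed: +27.0 kcal/mol
By Hess's law, ΔH_rxn = (1)·(+32.3) + (-1)·(-27.0) = 59.3 kcal/mol

ΔH_rxn = 59.3 kcal/mol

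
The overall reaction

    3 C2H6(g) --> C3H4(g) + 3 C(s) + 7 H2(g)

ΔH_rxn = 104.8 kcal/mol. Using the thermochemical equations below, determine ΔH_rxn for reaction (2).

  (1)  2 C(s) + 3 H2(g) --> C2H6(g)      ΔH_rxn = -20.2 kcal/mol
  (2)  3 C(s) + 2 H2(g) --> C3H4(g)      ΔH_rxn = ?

ΔH_rxn = 44.2 kcal/mol

(1) reversed and × 3: (-3)·(-20.2) = +60.6 kcal/mol
(2) as written: contributes x
+104.8 = (+60.6) + x
x = (+104.8 − (+60.6)) / (1) = 44.2 kcal/mol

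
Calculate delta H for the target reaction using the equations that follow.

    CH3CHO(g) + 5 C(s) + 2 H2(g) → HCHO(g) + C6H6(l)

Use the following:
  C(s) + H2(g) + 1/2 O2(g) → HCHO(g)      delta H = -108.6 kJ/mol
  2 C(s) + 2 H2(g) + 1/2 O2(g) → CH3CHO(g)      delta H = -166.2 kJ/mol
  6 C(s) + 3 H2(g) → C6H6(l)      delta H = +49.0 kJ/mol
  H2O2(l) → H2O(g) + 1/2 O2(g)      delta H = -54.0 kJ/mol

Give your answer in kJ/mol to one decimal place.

delta H = 106.6 kJ/mol

equation 1 as written (HCHO(g) already on the product side): -108.6 kJ/mol
equation 2 reversed (CH3CHO(g) must end up as a reactant): +166.2 kJ/mol
equation 3 as written (C6H6(l) already on the product side): +49.0 kJ/mol
equation 4: not needed (H2O2(l) appears nowhere else).
delta H = (-108.6) + (+166.2) + (+49.0) = 106.6 kJ/mol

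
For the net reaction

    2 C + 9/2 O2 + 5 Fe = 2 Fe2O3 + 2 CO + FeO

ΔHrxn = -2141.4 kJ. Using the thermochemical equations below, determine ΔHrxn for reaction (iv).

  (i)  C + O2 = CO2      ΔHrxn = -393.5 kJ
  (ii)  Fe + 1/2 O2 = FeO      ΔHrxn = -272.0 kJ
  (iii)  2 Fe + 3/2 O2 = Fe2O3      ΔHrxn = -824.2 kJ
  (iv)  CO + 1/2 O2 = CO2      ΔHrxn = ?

(i) × 2 (×2 to match 2 C in the target): (2)·(-393.5) = -787.0 kJ
(ii) as written (FeO already on the product side): -272.0 kJ
(iii) × 2 (×2 to match 2 Fe2O3 in the target): (2)·(-824.2) = -1648.4 kJ
(iv) reversed and × 2 (reverse to put CO on the product side; ×2 to match 2 CO in the target): contributes −2·x
-2141.4 = (-787.0) + (-272.0) + (-1648.4) − 2·x
x = (-2141.4 − (-2707.4)) / (-2) = -283.0 kJ

ΔHrxn = -283.0 kJ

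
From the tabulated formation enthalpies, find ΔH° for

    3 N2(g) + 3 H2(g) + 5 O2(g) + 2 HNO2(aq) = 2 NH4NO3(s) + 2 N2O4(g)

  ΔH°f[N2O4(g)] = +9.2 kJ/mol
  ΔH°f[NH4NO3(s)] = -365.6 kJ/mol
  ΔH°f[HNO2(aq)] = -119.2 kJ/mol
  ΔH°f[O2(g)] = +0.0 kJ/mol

Products: 2·(-365.6) + 2·(+9.2) = -712.8
Reactants: 3·(+0.0) + 3·(+0.0) + 5·(+0.0) + 2·(-119.2) = -238.4
ΔH° = (-712.8) − (-238.4) = -474.4 kJ/mol

ΔH° = -474.4 kJ/mol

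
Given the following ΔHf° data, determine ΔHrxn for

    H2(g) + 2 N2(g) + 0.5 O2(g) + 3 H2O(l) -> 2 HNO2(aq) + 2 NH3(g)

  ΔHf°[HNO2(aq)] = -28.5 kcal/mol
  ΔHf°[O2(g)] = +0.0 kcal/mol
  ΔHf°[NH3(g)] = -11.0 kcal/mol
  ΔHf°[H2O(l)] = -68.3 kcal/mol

ΔH°rxn = Σ nΔHf°(products) − Σ nΔHf°(reactants).
Products: 2·(-28.5) + 2·(-11.0) = -79.0
Reactants: 1·(+0.0) + 2·(+0.0) + 1/2·(+0.0) + 3·(-68.3) = -204.9
ΔHrxn = (-79.0) − (-204.9) = 125.9 kcal/mol

ΔHrxn = 125.9 kcal/mol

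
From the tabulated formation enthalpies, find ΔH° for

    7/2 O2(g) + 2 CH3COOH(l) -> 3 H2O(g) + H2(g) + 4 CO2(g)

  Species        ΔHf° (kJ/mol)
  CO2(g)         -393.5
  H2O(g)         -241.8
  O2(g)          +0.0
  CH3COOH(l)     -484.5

Products: 3·(-241.8) + 1·(+0.0) + 4·(-393.5) = -2299.4
Reactants: 7/2·(+0.0) + 2·(-484.5) = -969.0
ΔH° = (-2299.4) − (-969.0) = -1330.4 kJ/mol

ΔH° = -1330.4 kJ/mol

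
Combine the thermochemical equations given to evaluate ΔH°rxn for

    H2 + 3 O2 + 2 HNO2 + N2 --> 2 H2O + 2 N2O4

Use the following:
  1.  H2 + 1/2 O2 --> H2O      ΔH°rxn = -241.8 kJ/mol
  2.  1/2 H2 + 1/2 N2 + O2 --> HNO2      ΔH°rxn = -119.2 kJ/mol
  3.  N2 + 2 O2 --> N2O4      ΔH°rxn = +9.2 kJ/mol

eq. 1 × 2 (×2 to match 2 H2O in the target): (2)·(-241.8) = -483.6 kJ/mol
eq. 2 reversed and × 2 (reverse to put HNO2 on the reactant side; scale by 2 for the 2 HNO2): (-2)·(-119.2) = +238.4 kJ/mol
eq. 3 × 2 (×2 to match 2 N2O4 in the target): (2)·(+9.2) = +18.4 kJ/mol
ΔH°rxn = (-483.6) + (+238.4) + (+18.4) = -226.8 kJ/mol

ΔH°rxn = -226.8 kJ/mol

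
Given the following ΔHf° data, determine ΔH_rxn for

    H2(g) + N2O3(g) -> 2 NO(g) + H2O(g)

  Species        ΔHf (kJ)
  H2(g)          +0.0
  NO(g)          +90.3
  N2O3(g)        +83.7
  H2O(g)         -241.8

Products: 2·(+90.3) + 1·(-241.8) = -61.2
Reactants: 1·(+0.0) + 1·(+83.7) = +83.7
ΔH_rxn = (-61.2) − (+83.7) = -144.9 kJ

ΔH_rxn = -144.9 kJ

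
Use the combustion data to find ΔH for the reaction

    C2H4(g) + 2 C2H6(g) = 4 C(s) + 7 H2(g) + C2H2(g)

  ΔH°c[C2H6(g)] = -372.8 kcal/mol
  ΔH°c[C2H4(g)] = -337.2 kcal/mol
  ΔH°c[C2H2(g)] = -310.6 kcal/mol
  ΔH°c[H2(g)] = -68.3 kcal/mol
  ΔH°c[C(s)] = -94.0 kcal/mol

Using ΔH = Σ nΔHc°(reactants) − Σ nΔHc°(products):
= [1·(-337.2) + 2·(-372.8)] − [4·(-94.0) + 7·(-68.3) + 1·(-310.6)]
= 81.9 kcal/mol

ΔH = 81.9 kcal/mol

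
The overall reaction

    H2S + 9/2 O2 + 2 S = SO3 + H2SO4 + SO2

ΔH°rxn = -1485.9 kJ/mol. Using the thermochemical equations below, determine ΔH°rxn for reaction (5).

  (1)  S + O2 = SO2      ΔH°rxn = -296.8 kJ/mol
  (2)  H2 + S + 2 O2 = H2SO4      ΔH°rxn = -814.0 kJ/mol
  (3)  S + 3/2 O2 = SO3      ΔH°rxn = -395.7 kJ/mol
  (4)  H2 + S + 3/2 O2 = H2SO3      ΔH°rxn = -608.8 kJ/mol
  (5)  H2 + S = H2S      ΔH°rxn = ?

(1) as written (SO2 already on the product side): -296.8 kJ/mol
(2) as written (H2SO4 already on the product side): -814.0 kJ/mol
(3) as written (SO3 already on the product side): -395.7 kJ/mol
(4): not needed (H2SO3 appears nowhere else).
(5) reversed (reverse to put H2S on the reactant side): contributes −x
-1485.9 = (-296.8) + (-814.0) + (-395.7) − x
x = (-1485.9 − (-1506.5)) / (-1) = -20.6 kJ/mol

ΔH°rxn = -20.6 kJ/mol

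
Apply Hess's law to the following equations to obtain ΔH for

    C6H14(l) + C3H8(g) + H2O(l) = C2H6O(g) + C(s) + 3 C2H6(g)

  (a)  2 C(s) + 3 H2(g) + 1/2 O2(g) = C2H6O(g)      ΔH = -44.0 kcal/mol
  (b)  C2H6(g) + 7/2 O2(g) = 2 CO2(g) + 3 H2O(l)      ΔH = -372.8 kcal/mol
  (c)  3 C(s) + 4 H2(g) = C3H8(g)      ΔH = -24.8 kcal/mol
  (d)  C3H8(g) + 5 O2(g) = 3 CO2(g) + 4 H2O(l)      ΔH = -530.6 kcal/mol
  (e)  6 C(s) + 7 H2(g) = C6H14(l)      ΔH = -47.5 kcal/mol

ΔH = 35.9 kcal/mol

(a) as written: -44.0 kcal/mol
(b) reversed and × 3: (-3)·(-372.8) = +1118.4 kcal/mol
(c) as written: -24.8 kcal/mol
(d) × 2: (2)·(-530.6) = -1061.2 kcal/mol
(e) reversed: +47.5 kcal/mol
Combining the equations, ΔH = (-44.0) + (+1118.4) + (-24.8) + (-1061.2) + (+47.5) = 35.9 kcal/mol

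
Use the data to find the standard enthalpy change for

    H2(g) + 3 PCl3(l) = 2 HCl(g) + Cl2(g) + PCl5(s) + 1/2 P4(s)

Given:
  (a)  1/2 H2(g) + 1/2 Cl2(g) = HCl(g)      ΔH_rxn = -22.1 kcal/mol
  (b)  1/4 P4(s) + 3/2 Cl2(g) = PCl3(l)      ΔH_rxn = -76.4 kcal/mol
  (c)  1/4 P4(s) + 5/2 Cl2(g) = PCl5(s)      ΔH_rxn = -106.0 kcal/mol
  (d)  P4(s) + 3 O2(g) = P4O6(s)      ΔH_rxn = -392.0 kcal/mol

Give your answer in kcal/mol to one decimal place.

ΔH_rxn = 79.0 kcal/mol

(a) × 2 (scale by 2 for the 2 HCl(g)): (2)·(-22.1) = -44.2 kcal/mol
(b) reversed and × 3 (reverse to put PCl3(l) on the reactant side; scale by 3 for the 3 PCl3(l)): (-3)·(-76.4) = +229.2 kcal/mol
(c) as written (PCl5(s) already on the product side): -106.0 kcal/mol
(d): not needed (O2(g) appears nowhere else).
Combining the equations, ΔH_rxn = (-44.2) + (+229.2) + (-106.0) = 79.0 kcal/mol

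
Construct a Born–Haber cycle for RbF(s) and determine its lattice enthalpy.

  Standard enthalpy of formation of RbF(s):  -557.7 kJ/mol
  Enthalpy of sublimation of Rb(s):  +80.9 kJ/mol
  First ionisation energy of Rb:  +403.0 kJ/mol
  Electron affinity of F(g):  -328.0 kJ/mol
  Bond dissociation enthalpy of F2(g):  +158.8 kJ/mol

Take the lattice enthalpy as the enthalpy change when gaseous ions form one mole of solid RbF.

ΔHf° = 1·ΔHsub + 1·(ΣIE) + 1/2·D(F2) + 1·EA + U
-557.7 = 1·(+80.9) + 1·(+403.0) + 1/2·(+158.8) + 1·(-328.0) + U
U = -557.7 − (+235.3) = -793.0 kJ/mol

U = -793.0 kJ/mol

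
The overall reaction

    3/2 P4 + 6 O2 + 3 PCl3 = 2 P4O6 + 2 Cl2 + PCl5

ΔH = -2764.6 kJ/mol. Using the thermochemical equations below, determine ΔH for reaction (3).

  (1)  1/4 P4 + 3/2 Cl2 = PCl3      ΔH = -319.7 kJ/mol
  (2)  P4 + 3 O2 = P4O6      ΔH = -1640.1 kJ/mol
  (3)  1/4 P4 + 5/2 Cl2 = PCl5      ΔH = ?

ΔH = -443.5 kJ/mol

(1) reversed and × 3 (reverse to put PCl3 on the reactant side; scale by 3 for the 3 PCl3): (-3)·(-319.7) = +959.1 kJ/mol
(2) × 2 (scale by 2 for the 2 P4O6): (2)·(-1640.1) = -3280.2 kJ/mol
(3) as written (PCl5 already on the product side): contributes x
-2764.6 = (+959.1) + (-3280.2) + x
x = (-2764.6 − (-2321.1)) / (1) = -443.5 kJ/mol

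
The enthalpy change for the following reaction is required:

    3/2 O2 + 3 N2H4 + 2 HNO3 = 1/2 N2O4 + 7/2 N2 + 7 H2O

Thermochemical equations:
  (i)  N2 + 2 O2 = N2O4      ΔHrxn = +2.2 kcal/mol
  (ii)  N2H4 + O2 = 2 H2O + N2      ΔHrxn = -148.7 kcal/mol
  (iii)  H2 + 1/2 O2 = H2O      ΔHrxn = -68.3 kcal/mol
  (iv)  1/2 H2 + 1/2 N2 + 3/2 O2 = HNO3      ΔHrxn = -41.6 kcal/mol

(i) × 1/2 (×1/2 to match 1/2 N2O4 in the target): (1/2)·(+2.2) = +1.1 kcal/mol
(ii) × 3 (scale by 3 for the 3 N2H4): (3)·(-148.7) = -446.1 kcal/mol
(iii) as written: -68.3 kcal/mol
(iv) reversed and × 2 (reverse to put HNO3 on the reactant side; scale by 2 for the 2 HNO3): (-2)·(-41.6) = +83.2 kcal/mol
Combining the equations, ΔHrxn = (+1.1) + (-446.1) + (-68.3) + (+83.2) = -430.1 kcal/mol

ΔHrxn = -430.1 kcal/mol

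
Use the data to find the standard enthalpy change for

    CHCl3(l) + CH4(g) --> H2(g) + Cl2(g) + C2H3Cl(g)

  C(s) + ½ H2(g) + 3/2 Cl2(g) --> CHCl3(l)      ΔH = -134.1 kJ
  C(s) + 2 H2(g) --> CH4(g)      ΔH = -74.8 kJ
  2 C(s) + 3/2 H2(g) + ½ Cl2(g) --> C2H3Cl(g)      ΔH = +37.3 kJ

ΔH = 246.2 kJ

equation 1 reversed: +134.1 kJ
equation 2 reversed: +74.8 kJ
equation 3 as written: +37.3 kJ
ΔH = (-1)·(-134.1) + (-1)·(-74.8) + (1)·(+37.3) = 246.2 kJ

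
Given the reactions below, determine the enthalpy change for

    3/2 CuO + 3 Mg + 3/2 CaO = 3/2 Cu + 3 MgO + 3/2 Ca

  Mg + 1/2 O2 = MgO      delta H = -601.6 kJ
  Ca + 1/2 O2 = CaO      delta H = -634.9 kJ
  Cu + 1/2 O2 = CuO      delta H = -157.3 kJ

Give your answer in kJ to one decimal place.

equation 1 × 3 (scale by 3 for the 3 MgO): (3)·(-601.6) = -1804.8 kJ
equation 2 reversed and × 3/2 (reverse to put CaO on the reactant side; scale by 3/2 for the 3/2 CaO): (-3/2)·(-634.9) = +952.35 kJ
equation 3 reversed and × 3/2 (reverse to put CuO on the reactant side; scale by 3/2 for the 3/2 CuO): (-3/2)·(-157.3) = +235.95 kJ
Since enthalpy is a state function, delta H = (-1804.8) + (+952.35) + (+235.95) = -616.5 kJ

delta H = -616.5 kJ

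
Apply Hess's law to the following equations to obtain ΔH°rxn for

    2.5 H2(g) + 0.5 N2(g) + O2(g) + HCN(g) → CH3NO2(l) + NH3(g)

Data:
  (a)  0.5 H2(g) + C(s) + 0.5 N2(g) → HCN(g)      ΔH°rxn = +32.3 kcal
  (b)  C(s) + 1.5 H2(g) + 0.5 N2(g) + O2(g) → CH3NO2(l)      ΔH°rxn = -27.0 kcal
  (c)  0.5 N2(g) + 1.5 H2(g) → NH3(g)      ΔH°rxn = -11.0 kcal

(a) reversed (HCN(g) must end up as a reactant): -32.3 kcal
(b) as written (CH3NO2(l) already on the product side): -27.0 kcal
(c) as written (NH3(g) already on the product side): -11.0 kcal
By Hess's law, ΔH°rxn = (-32.3) + (-27.0) + (-11.0) = -70.3 kcal

ΔH°rxn = -70.3 kcal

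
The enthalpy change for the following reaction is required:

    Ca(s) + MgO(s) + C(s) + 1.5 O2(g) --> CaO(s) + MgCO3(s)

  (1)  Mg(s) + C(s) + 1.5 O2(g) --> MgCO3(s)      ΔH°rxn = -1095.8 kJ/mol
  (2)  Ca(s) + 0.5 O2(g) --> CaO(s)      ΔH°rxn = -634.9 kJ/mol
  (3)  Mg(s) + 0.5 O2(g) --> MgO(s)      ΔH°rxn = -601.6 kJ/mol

(1) as written (MgCO3(s) already on the product side): -1095.8 kJ/mol
(2) as written (CaO(s) already on the product side): -634.9 kJ/mol
(3) reversed (MgO(s) must end up as a reactant): +601.6 kJ/mol
Combining the equations, ΔH°rxn = (-1095.8) + (-634.9) + (+601.6) = -1129.1 kJ/mol

ΔH°rxn = -1129.1 kJ/mol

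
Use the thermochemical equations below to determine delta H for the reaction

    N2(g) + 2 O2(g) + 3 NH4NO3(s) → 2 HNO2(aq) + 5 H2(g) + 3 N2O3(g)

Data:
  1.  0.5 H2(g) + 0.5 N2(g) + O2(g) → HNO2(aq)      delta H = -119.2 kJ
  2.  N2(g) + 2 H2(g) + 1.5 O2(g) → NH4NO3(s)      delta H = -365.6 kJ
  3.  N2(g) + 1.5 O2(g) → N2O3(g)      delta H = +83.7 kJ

delta H = 1109.5 kJ

eq. 1 × 2: (2)·(-119.2) = -238.4 kJ
eq. 2 reversed and × 3: (-3)·(-365.6) = +1096.8 kJ
eq. 3 × 3: (3)·(+83.7) = +251.1 kJ
delta H = (2)·(-119.2) + (-3)·(-365.6) + (3)·(+83.7) = 1109.5 kJ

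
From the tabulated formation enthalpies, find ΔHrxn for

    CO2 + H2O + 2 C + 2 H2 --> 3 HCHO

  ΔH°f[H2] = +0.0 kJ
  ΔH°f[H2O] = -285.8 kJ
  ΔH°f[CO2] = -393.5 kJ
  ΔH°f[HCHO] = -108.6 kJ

ΔHrxn = 353.5 kJ

Products: 3·(-108.6) = -325.8
Reactants: 1·(-393.5) + 1·(-285.8) + 2·(+0.0) + 2·(+0.0) = -679.3
ΔHrxn = (-325.8) − (-679.3) = 353.5 kJ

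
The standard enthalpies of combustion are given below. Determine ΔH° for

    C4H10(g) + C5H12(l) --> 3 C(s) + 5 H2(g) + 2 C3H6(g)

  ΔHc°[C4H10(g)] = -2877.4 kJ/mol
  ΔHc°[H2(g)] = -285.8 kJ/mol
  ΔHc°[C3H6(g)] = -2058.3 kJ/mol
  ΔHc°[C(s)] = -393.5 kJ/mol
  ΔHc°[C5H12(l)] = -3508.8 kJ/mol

Using ΔH = Σ nΔHc°(reactants) − Σ nΔHc°(products):
= [1·(-2877.4) + 1·(-3508.8)] − [3·(-393.5) + 5·(-285.8) + 2·(-2058.3)]
= 339.9 kJ/mol

ΔH° = 339.9 kJ/mol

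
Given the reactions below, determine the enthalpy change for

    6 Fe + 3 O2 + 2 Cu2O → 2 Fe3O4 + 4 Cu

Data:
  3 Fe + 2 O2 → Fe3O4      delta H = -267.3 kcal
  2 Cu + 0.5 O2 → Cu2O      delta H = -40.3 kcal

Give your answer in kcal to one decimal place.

equation 1 × 2: (2)·(-267.3) = -534.6 kcal
equation 2 reversed and × 2: (-2)·(-40.3) = +80.6 kcal
Summing the manipulated equations, delta H = (2)·(-267.3) + (-2)·(-40.3) = -454.0 kcal

delta H = -454.0 kcal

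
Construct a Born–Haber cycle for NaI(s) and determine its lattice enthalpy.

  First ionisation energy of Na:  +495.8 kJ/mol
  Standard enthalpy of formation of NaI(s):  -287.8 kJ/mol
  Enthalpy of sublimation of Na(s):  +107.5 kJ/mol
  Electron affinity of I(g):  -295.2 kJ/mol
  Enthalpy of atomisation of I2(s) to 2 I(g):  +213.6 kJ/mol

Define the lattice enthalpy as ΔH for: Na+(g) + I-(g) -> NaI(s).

U = -702.7 kJ/mol

ΔHf° = 1·ΔHsub + 1·(ΣIE) + 1/2·D(I2) + 1·EA + U
-287.8 = 1·(+107.5) + 1·(+495.8) + 1/2·(+213.6) + 1·(-295.2) + U
U = -287.8 − (+414.9) = -702.7 kJ/mol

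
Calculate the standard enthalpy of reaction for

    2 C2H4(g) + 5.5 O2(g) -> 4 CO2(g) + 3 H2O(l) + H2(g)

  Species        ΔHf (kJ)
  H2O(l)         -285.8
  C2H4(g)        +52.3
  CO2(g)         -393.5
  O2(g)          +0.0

Products: 4·(-393.5) + 3·(-285.8) + 1·(+0.0) = -2431.4
Reactants: 2·(+52.3) + 11/2·(+0.0) = +104.6
ΔHrxn = (-2431.4) − (+104.6) = -2536.0 kJ

ΔHrxn = -2536.0 kJ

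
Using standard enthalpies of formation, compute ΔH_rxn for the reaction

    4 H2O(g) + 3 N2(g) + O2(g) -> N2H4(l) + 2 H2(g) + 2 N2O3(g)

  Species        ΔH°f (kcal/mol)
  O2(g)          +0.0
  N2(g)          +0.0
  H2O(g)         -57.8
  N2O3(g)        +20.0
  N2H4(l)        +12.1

Products: 1·(+12.1) + 2·(+0.0) + 2·(+20.0) = +52.1
Reactants: 4·(-57.8) + 3·(+0.0) + 1·(+0.0) = -231.2
ΔH_rxn = (+52.1) − (-231.2) = 283.3 kcal/mol

ΔH_rxn = 283.3 kcal/mol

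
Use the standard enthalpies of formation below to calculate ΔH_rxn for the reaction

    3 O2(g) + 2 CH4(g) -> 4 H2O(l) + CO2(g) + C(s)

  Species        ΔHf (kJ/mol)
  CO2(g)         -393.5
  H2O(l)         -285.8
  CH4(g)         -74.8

Products: 4·(-285.8) + 1·(-393.5) + 1·(+0.0) = -1536.7
Reactants: 3·(+0.0) + 2·(-74.8) = -149.6
ΔH_rxn = (-1536.7) − (-149.6) = -1387.1 kJ/mol

ΔH_rxn = -1387.1 kJ/mol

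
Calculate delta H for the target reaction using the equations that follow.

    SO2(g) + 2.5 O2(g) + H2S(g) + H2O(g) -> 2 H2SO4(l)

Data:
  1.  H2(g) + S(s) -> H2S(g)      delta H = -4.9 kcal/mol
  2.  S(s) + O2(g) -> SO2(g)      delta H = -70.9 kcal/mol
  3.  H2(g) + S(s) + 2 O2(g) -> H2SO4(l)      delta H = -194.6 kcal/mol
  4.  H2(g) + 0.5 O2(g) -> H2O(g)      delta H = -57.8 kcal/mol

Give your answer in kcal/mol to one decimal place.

delta H = -255.6 kcal/mol

eq. 1 reversed (reverse to put H2S(g) on the reactant side): +4.9 kcal/mol
eq. 2 reversed (SO2(g) must end up as a reactant): +70.9 kcal/mol
eq. 3 × 2 (×2 to match 2 H2SO4(l) in the target): (2)·(-194.6) = -389.2 kcal/mol
eq. 4 reversed (reverse to put H2O(g) on the reactant side): +57.8 kcal/mol
Summing the manipulated equations, delta H = (-1)·(-4.9) + (-1)·(-70.9) + (2)·(-194.6) + (-1)·(-57.8) = -255.6 kcal/mol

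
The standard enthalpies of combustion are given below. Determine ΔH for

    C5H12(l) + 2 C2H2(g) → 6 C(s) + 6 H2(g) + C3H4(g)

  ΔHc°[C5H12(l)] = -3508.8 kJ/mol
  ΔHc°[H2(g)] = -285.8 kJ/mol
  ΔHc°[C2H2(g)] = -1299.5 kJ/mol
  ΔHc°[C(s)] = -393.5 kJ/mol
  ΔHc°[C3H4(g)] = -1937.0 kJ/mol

Using ΔH = Σ nΔHc°(reactants) − Σ nΔHc°(products):
= [1·(-3508.8) + 2·(-1299.5)] − [6·(-393.5) + 6·(-285.8) + 1·(-1937.0)]
= -95.0 kJ/mol

ΔH = -95.0 kJ/mol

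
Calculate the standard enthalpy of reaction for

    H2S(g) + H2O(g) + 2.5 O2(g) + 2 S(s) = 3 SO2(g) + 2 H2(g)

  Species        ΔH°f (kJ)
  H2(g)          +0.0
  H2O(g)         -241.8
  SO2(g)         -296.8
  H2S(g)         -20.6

Products: 3·(-296.8) + 2·(+0.0) = -890.4
Reactants: 1·(-20.6) + 1·(-241.8) + 5/2·(+0.0) + 2·(+0.0) = -262.4
ΔH° = (-890.4) − (-262.4) = -628.0 kJ

ΔH° = -628.0 kJ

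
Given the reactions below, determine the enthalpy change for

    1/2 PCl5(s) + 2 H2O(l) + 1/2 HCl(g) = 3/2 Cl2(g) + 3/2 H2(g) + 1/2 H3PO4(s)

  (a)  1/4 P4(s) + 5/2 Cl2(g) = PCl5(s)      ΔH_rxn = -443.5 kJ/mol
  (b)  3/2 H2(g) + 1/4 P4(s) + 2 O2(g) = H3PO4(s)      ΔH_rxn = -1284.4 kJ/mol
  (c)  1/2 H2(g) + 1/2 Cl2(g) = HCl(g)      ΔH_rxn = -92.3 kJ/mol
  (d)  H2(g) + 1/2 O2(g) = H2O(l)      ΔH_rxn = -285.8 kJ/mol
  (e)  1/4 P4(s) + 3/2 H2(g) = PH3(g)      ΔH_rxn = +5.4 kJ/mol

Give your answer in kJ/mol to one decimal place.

ΔH_rxn = 197.3 kJ/mol

(a) reversed and × 1/2 (PCl5(s) must end up as a reactant; ×1/2 to match 1/2 PCl5(s) in the target): (-1/2)·(-443.5) = +221.75 kJ/mol
(b) × 1/2 (scale by 1/2 for the 1/2 H3PO4(s)): (1/2)·(-1284.4) = -642.2 kJ/mol
(c) reversed and × 1/2 (reverse to put HCl(g) on the reactant side; ×1/2 to match 1/2 HCl(g) in the target): (-1/2)·(-92.3) = +46.15 kJ/mol
(d) reversed and × 2 (reverse to put H2O(l) on the reactant side; scale by 2 for the 2 H2O(l)): (-2)·(-285.8) = +571.6 kJ/mol
(e): not needed (PH3(g) appears nowhere else).
ΔH_rxn = (-1/2)·(-443.5) + (1/2)·(-1284.4) + (-1/2)·(-92.3) + (-2)·(-285.8) = 197.3 kJ/mol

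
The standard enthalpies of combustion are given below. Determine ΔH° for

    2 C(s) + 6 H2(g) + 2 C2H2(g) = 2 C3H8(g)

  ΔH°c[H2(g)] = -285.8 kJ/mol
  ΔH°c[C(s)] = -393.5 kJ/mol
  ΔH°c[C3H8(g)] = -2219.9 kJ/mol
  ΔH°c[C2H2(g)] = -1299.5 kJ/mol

ΔH° = -661.0 kJ/mol

Using ΔH = Σ nΔHc°(reactants) − Σ nΔHc°(products):
= [2·(-393.5) + 6·(-285.8) + 2·(-1299.5)] − [2·(-2219.9)]
= -661.0 kJ/mol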